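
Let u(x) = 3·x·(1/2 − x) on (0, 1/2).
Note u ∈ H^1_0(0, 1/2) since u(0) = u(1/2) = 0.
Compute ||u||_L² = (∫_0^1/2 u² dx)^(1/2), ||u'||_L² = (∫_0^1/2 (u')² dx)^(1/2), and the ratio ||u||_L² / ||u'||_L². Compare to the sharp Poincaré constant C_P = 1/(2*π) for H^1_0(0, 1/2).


||u||_L² / ||u'||_L² = sqrt(10)/20 < C_P = 1/(2*π).

u(x) = 3·x·(1/2 − x), so u'(x) = 3/2 - 6*x.
u(x) = 3·x·(1/2 − x) vanishes at x = 0 and x = 1/2, so u ∈ H^1_0(0, 1/2). Differentiate via the product rule and integrate the resulting polynomials term by term.
  ∫_0^1/2 u² dx = ∫_0^1/2 (9*x^4 - 9*x^3 + 9*x^2/4) dx. Term by term:
    ∫_0^1/2 9*x^4 dx = 9/160;  ∫_0^1/2 -9*x^3 dx = -9/64;  ∫_0^1/2 9*x^2/4 dx = 3/32.
  Sum: 9/160 − 9/64 + 3/32 = 3/320.
  ∫_0^1/2 (u')² dx = ∫_0^1/2 (36*x^2 - 18*x + 9/4) dx. Term by term:
    ∫_0^1/2 36*x^2 dx = 3/2;  ∫_0^1/2 -18*x dx = -9/4;  ∫_0^1/2 9/4 dx = 9/8.
  Sum: 3/2 − 9/4 + 9/8 = 3/8.
∫_0^1/2 u² dx = 3/320, so ||u||_L² = sqrt(15)/40.
∫_0^1/2 (u')² dx = 3/8, so ||u'||_L² = sqrt(6)/4.
Ratio ||u||_L² / ||u'||_L² = sqrt(10)/20.
Sharp Poincaré constant on H^1_0(0, 1/2) is C_P = L/π = 1/(2*π), achieved by sin(2*π·x).
A polynomial bump cannot attain the sharp Poincaré constant (only the first sine eigenfunction does), so the ratio is strictly less than C_P, consistent with ||u||_L² ≤ C_P ||u'||_L².


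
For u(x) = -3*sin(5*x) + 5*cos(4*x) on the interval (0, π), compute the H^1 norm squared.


||u||_{H^1(0,π)}^2 = -1700/3 + 659*π/2

u'(x) = -20*sin(4*x) - 15*cos(5*x).
Expand u² and (u')² and integrate term by term on (0, π), using: for integers n ≥ 1, ∫_0^π sin²(nx) dx = ∫_0^π cos²(nx) dx = π/2; for n ≠ n', ∫_0^π sin(nx)sin(n'x) dx = ∫_0^π cos(nx)cos(n'x) dx = 0; and by product-to-sum, ∫_0^π sin(nx)cos(n'x) dx = ½∫_0^π [sin((n+n')x) + sin((n−n')x)] dx, which is 0 when n+n' is even and 2n/(n²−n'²) when n+n' is odd (it need not vanish on (0, π)).
  u² squared terms: (-3)²·∫sin(5x)² dx = 9·π/2 = 9*π/2;  (5)²·∫cos(4x)² dx = 25·π/2 = 25*π/2.
  u² cross terms: 2·(-3)·(5)·∫sin(5x)·cos(4x) dx = -30·(10/9) = -100/3.
  So ∫_0^π u² dx = 9*π/2 + 25*π/2 − 100/3 = -100/3 + 17*π.
  (u')² squared terms: (-20)²·∫sin(4x)² dx = 400·π/2 = 200*π;  (-15)²·∫cos(5x)² dx = 225·π/2 = 225*π/2.
  (u')² cross terms: 2·(-20)·(-15)·∫sin(4x)·cos(5x) dx = 600·(-8/9) = -1600/3.
  So ∫_0^π (u')² dx = 200*π + 225*π/2 − 1600/3 = -1600/3 + 625*π/2.
||u||_{H^1}^2 = (-100/3 + 17*π) + (-1600/3 + 625*π/2) = -1700/3 + 659*π/2.


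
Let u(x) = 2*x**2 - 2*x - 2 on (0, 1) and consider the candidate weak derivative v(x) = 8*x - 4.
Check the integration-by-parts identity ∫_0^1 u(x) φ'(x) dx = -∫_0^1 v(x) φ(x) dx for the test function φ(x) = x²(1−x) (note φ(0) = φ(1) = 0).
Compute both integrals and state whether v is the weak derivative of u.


LHS = -1/30, RHS = -1/15. No, v is not the weak derivative of u.

u(x) = 2*x**2 - 2*x - 2, classical derivative u'(x) = 4*x - 2.
φ(x) = x²(1−x), so φ'(x) = x*(2 - 3*x).
Note φ(0) = φ(1) = 0, so the boundary term u·φ vanishes.
LHS = ∫_0^1 u(x) φ'(x) dx = ∫_0^1 (-6*x^4 + 10*x^3 + 2*x^2 - 4*x) dx. Term by term:
  ∫_0^1 -6*x^4 dx = -6/5;  ∫_0^1 10*x^3 dx = 5/2;  ∫_0^1 2*x^2 dx = 2/3;
  ∫_0^1 -4*x dx = -2.
Sum: -6/5 + 5/2 + 2/3 − 2 = -1/30.
So LHS = -1/30.
∫_0^1 v(x) φ(x) dx = ∫_0^1 (-8*x^4 + 12*x^3 - 4*x^2) dx. Term by term:
  ∫_0^1 -8*x^4 dx = -8/5;  ∫_0^1 12*x^3 dx = 3;  ∫_0^1 -4*x^2 dx = -4/3.
Sum: -8/5 + 3 − 4/3 = 1/15.
So RHS = -∫_0^1 v(x) φ(x) dx = -1/15.
LHS − RHS = 1/30 ≠ 0, so the identity fails.
(For a valid weak derivative the identity must hold for EVERY test function, in particular this one. The failure shows v is NOT the weak derivative of u.)
Correct weak derivative would be u'(x) = 4*x - 2.


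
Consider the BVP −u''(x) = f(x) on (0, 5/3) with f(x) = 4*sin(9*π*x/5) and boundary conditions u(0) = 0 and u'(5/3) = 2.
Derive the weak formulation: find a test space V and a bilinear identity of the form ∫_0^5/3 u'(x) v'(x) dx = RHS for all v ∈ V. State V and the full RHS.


V = {v ∈ H^1(0, 5/3) : v(0) = 0} (test functions vanish at x = 0 where u is specified); weak form: ∫_0^5/3 u'v' dx = ∫_0^5/3 (4*sin(9*π*x/5)) v dx + 2·v(5/3) for all v ∈ V.

Multiply both sides by a test function v and integrate from 0 to 5/3:
  ∫_0^5/3 −u''(x) v(x) dx = ∫_0^5/3 f(x) v(x) dx.
Integrate the LHS by parts once:
  ∫_0^5/3 −u'' v dx = −[u'(x) v(x)]_0^5/3 + ∫_0^5/3 u'(x) v'(x) dx.
Thus ∫_0^5/3 u'(x) v'(x) dx = ∫_0^5/3 f(x) v(x) dx + [u'(x) v(x)]_0^5/3.
Choose V so that boundary terms are either known or forced to vanish.
Mixed BC: u(0) = 0 (Dirichlet) and u'(5/3) = 2 (Neumann). Define V = {v ∈ H^1(0, 5/3) : v(0) = 0}. Then [u' v]_0^5/3 = u'(5/3)·v(5/3) − u'(0)·0 = 2·v(5/3).
Weak formulation: find u (satisfying any essential BC) such that ∫_0^5/3 u'(x) v'(x) dx = ∫_0^5/3 f v dx + 2·v(5/3) for all v ∈ V (Dirichlet at 0 absorbed into V; Neumann datum at x = 5/3 contributes the boundary term).
Substituting f(x) = 4*sin(9*π*x/5), the right-hand side is ∫_0^5/3 (4*sin(9*π*x/5)) v dx + 2·v(5/3).


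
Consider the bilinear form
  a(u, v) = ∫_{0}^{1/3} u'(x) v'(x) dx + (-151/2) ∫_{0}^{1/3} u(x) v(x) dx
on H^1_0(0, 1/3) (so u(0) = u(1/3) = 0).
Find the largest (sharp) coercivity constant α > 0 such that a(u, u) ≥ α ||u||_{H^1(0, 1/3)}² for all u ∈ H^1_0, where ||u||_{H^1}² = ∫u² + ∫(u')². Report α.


α = (-151 + 18*π^2)/(2*(1 + 9*π^2))

Coercivity of a(·,·) on H^1_0(0, 1/3) means a(u, u) ≥ α ||u||_{H^1}² for every u ∈ H^1_0.
The interval has length L = 1/3, and Poincaré/coercivity depend only on L. Here a(u, u) = ∫(u')² + (-151/2)·∫u².
Here c = -151/2 < 0 with |c| < (π/L)² = 9*π^2, so coercivity still holds. The condition a(u,u) ≥ α||u||_{H^1}² reads (1−α)∫(u')² ≥ (α−c)∫u². Any admissible α is ≤ 1 (rapidly oscillating u have ∫u²/∫(u')² → 0), and α = 1 would force 0 ≥ (1−c)∫u², impossible since c < 1; so 1−α > 0. By the sharp Poincaré inequality on H^1_0 of an interval of length L, ∫(u')² ≥ (π/L)²∫u² with equality for the first sine mode sin(π(x−x₀)/L) (x₀ the left endpoint), so the inequality holds for all u iff (1−α)(π/L)² ≥ α − c, i.e. α ≤ ((π/L)² + c)/((π/L)² + 1) = (1 + c(L/π)²)/(1 + (L/π)²). (Direct route, valid since c ≤ 0: Poincaré gives c∫u² ≥ c(L/π)²∫(u')², so a(u,u) ≥ (1 + c(L/π)²)∫(u')², while ||u||_{H^1}² ≤ (1 + (L/π)²)∫(u')²; dividing yields the same α.) With (π/L)² = 9*π^2 and c = -151/2, the largest admissible constant is α = ((π/L)² + c)/((π/L)² + 1).
Simplifying, α = (-151 + 18*π^2)/(2*(1 + 9*π^2)).


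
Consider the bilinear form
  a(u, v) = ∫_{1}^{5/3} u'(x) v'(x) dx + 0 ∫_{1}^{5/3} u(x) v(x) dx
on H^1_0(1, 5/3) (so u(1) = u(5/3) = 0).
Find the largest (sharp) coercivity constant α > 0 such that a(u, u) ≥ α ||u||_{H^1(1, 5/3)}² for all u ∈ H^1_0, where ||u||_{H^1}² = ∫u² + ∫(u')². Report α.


α = 9*π^2/(4 + 9*π^2)

Coercivity of a(·,·) on H^1_0(1, 5/3) means a(u, u) ≥ α ||u||_{H^1}² for every u ∈ H^1_0.
The interval has length L = 2/3, and Poincaré/coercivity depend only on L. Here a(u, u) = ∫(u')² + (0)·∫u².
Here c = 0, so a(u,u) = ∫(u')² alone. The condition a(u,u) ≥ α||u||_{H^1}² reads (1−α)∫(u')² ≥ (α−c)∫u². Any admissible α is ≤ 1 (rapidly oscillating u have ∫u²/∫(u')² → 0), and α = 1 would force 0 ≥ (1−c)∫u², impossible since c < 1; so 1−α > 0. By the sharp Poincaré inequality on H^1_0 of an interval of length L, ∫(u')² ≥ (π/L)²∫u² with equality for the first sine mode sin(π(x−x₀)/L) (x₀ the left endpoint), so the inequality holds for all u iff (1−α)(π/L)² ≥ α − c, i.e. α ≤ ((π/L)² + c)/((π/L)² + 1) = (1 + c(L/π)²)/(1 + (L/π)²). (Direct route, valid since c ≤ 0: Poincaré gives c∫u² ≥ c(L/π)²∫(u')², so a(u,u) ≥ (1 + c(L/π)²)∫(u')², while ||u||_{H^1}² ≤ (1 + (L/π)²)∫(u')²; dividing yields the same α.) With (π/L)² = 9*π^2/4 and c = 0, the largest admissible constant is α = ((π/L)² + c)/((π/L)² + 1).
Simplifying, α = 9*π^2/(4 + 9*π^2).


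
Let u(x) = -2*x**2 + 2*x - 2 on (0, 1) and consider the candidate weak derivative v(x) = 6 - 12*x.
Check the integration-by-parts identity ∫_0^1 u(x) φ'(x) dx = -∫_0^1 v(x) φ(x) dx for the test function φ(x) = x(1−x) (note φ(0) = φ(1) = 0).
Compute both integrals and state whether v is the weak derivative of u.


LHS = 0, RHS = 0. No, v is not the weak derivative of u.

u(x) = -2*x**2 + 2*x - 2, classical derivative u'(x) = 2 - 4*x.
φ(x) = x(1−x), so φ'(x) = 1 - 2*x.
Note φ(0) = φ(1) = 0, so the boundary term u·φ vanishes.
LHS = ∫_0^1 u(x) φ'(x) dx = ∫_0^1 (4*x^3 - 6*x^2 + 6*x - 2) dx. Term by term:
  ∫_0^1 4*x^3 dx = 1;  ∫_0^1 -6*x^2 dx = -2;  ∫_0^1 6*x dx = 3;
  ∫_0^1 -2 dx = -2.
Sum: 1 − 2 + 3 − 2 = 0.
So LHS = 0.
∫_0^1 v(x) φ(x) dx = ∫_0^1 (12*x^3 - 18*x^2 + 6*x) dx. Term by term:
  ∫_0^1 12*x^3 dx = 3;  ∫_0^1 -18*x^2 dx = -6;  ∫_0^1 6*x dx = 3.
Sum: 3 − 6 + 3 = 0.
So RHS = -∫_0^1 v(x) φ(x) dx = 0.
LHS = RHS, so the identity holds for this particular φ. But this is necessary, not sufficient: a weak derivative must satisfy the identity for EVERY test function in C_c^∞(0, 1).
Here u is smooth, so its weak derivative equals its classical derivative u'(x) = 2 - 4*x. Since v(x) = 6 - 12*x ≠ u'(x), v is NOT the weak derivative of u — the agreement for this single φ is a coincidence (the difference v − u' happens to be L²-orthogonal to this φ).


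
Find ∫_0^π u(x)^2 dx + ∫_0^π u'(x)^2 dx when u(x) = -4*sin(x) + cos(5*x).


||u||_{H^1(0,π)}^2 = 29*π

u'(x) = -5*sin(5*x) - 4*cos(x).
Expand u² and (u')² and integrate term by term on (0, π), using: for integers n ≥ 1, ∫_0^π sin²(nx) dx = ∫_0^π cos²(nx) dx = π/2; for n ≠ n', ∫_0^π sin(nx)sin(n'x) dx = ∫_0^π cos(nx)cos(n'x) dx = 0; and by product-to-sum, ∫_0^π sin(nx)cos(n'x) dx = ½∫_0^π [sin((n+n')x) + sin((n−n')x)] dx, which is 0 when n+n' is even and 2n/(n²−n'²) when n+n' is odd (it need not vanish on (0, π)).
  u² squared terms: (-4)²·∫sin(x)² dx = 16·π/2 = 8*π;  (1)²·∫cos(5x)² dx = 1·π/2 = π/2.
  u² cross terms: 2·(-4)·(1)·∫sin(x)·cos(5x) dx = -8·(0) = 0.
  So ∫_0^π u² dx = 8*π + π/2 + 0 = 17*π/2.
  (u')² squared terms: (-5)²·∫sin(5x)² dx = 25·π/2 = 25*π/2;  (-4)²·∫cos(x)² dx = 16·π/2 = 8*π.
  (u')² cross terms: 2·(-5)·(-4)·∫sin(5x)·cos(x) dx = 40·(0) = 0.
  So ∫_0^π (u')² dx = 25*π/2 + 8*π + 0 = 41*π/2.
||u||_{H^1}^2 = (17*π/2) + (41*π/2) = 29*π.


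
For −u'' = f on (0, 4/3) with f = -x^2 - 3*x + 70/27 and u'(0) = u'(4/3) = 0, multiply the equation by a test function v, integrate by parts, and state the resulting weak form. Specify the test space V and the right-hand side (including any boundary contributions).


V = H^1(0, 4/3) (no boundary constraint on v; u is determined up to an additive constant); weak form: ∫_0^4/3 u'v' dx = ∫_0^4/3 (-x^2 - 3*x + 70/27) v dx for all v ∈ V.

Multiply both sides by a test function v and integrate from 0 to 4/3:
  ∫_0^4/3 −u''(x) v(x) dx = ∫_0^4/3 f(x) v(x) dx.
Integrate the LHS by parts once:
  ∫_0^4/3 −u'' v dx = −[u'(x) v(x)]_0^4/3 + ∫_0^4/3 u'(x) v'(x) dx.
Thus ∫_0^4/3 u'(x) v'(x) dx = ∫_0^4/3 f(x) v(x) dx + [u'(x) v(x)]_0^4/3.
Choose V so that boundary terms are either known or forced to vanish.
u has homogeneous Neumann: u'(0) = u'(4/3) = 0. So [u' v]_0^4/3 = 0·v(4/3) − 0·v(0) = 0 for any v; take V = H^1(0, 4/3).
Weak formulation: find u (satisfying any essential BC) such that ∫_0^4/3 u'(x) v'(x) dx = ∫_0^4/3 f v dx for all v ∈ V (homogeneous Neumann, so boundary terms vanish).
Substituting f(x) = -x^2 - 3*x + 70/27, the right-hand side is ∫_0^4/3 (-x^2 - 3*x + 70/27) v dx.
Compatibility check (pure Neumann): taking v ≡ 1 ∈ V gives 0 = ∫_0^4/3 f dx + (0) − (0), i.e. ∫_0^4/3 f dx must equal u'(0) − u'(4/3) = 0. Indeed ∫_0^4/3 (-x^2 - 3*x + 70/27) dx = 0, so the data are compatible. The solution is then unique only up to an additive constant (fix it e.g. by requiring ∫_0^4/3 u dx = 0).


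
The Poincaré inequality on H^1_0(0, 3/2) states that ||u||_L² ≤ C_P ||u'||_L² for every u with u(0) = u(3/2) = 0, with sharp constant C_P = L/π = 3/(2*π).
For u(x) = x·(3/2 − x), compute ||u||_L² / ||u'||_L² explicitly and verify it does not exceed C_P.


||u||_L² / ||u'||_L² = 3*sqrt(10)/20 < C_P = 3/(2*π).

u(x) = x·(3/2 − x), so u'(x) = 3/2 - 2*x.
u(x) = x·(3/2 − x) vanishes at x = 0 and x = 3/2, so u ∈ H^1_0(0, 3/2). Differentiate via the product rule and integrate the resulting polynomials term by term.
  ∫_0^3/2 u² dx = ∫_0^3/2 (x^4 - 3*x^3 + 9*x^2/4) dx. Term by term:
    ∫_0^3/2 x^4 dx = 243/160;  ∫_0^3/2 -3*x^3 dx = -243/64;  ∫_0^3/2 9*x^2/4 dx = 81/32.
  Sum: 243/160 − 243/64 + 81/32 = 81/320.
  ∫_0^3/2 (u')² dx = ∫_0^3/2 (4*x^2 - 6*x + 9/4) dx. Term by term:
    ∫_0^3/2 4*x^2 dx = 9/2;  ∫_0^3/2 -6*x dx = -27/4;  ∫_0^3/2 9/4 dx = 27/8.
  Sum: 9/2 − 27/4 + 27/8 = 9/8.
∫_0^3/2 u² dx = 81/320, so ||u||_L² = 9*sqrt(5)/40.
∫_0^3/2 (u')² dx = 9/8, so ||u'||_L² = 3*sqrt(2)/4.
Ratio ||u||_L² / ||u'||_L² = 3*sqrt(10)/20.
Sharp Poincaré constant on H^1_0(0, 3/2) is C_P = L/π = 3/(2*π), achieved by sin(2*π/3·x).
A polynomial bump cannot attain the sharp Poincaré constant (only the first sine eigenfunction does), so the ratio is strictly less than C_P, consistent with ||u||_L² ≤ C_P ||u'||_L².


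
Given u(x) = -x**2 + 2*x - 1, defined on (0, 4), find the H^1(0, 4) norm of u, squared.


||u||_{H^1}^2 = 1292/15

The H^1 norm (squared) on an interval (0, L) is
  ||u||_{H^1}^2 = ∫_0^L u(x)^2 dx + ∫_0^L u'(x)^2 dx.
Compute u'(x) = 2 - 2*x.
Then u(x)^2 = x**4 - 4*x**3 + 6*x**2 - 4*x + 1 and u'(x)^2 = 4*x**2 - 8*x + 4.
Integrate each monomial from 0 to 4 using ∫_0^4 c·x^n dx = c·4^(n+1)/(n+1):
  ∫_0^4 u(x)^2 dx = ∫_0^4 (x^4 - 4*x^3 + 6*x^2 - 4*x + 1) dx. Term by term:
    ∫_0^4 x^4 dx = 1024/5;  ∫_0^4 -4*x^3 dx = -256;  ∫_0^4 6*x^2 dx = 128;
    ∫_0^4 -4*x dx = -32;  ∫_0^4 1 dx = 4.
  Sum: 1024/5 − 256 + 128 − 32 + 4 = 244/5.
  ∫_0^4 u'(x)^2 dx = ∫_0^4 (4*x^2 - 8*x + 4) dx. Term by term:
    ∫_0^4 4*x^2 dx = 256/3;  ∫_0^4 -8*x dx = -64;  ∫_0^4 4 dx = 16.
  Sum: 256/3 − 64 + 16 = 112/3.
Adding: ||u||_{H^1}^2 = 244/5 + 112/3 = 1292/15.


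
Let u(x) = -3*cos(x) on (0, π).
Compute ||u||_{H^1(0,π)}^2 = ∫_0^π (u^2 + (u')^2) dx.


||u||_{H^1(0,π)}^2 = 9*π

u'(x) = 3*sin(x).
Expand u² and (u')² and integrate term by term on (0, π), using: for integers n ≥ 1, ∫_0^π sin²(nx) dx = ∫_0^π cos²(nx) dx = π/2; for n ≠ n', ∫_0^π sin(nx)sin(n'x) dx = ∫_0^π cos(nx)cos(n'x) dx = 0; and by product-to-sum, ∫_0^π sin(nx)cos(n'x) dx = ½∫_0^π [sin((n+n')x) + sin((n−n')x)] dx, which is 0 when n+n' is even and 2n/(n²−n'²) when n+n' is odd (it need not vanish on (0, π)).
  u² squared terms: (-3)²·∫cos(x)² dx = 9·π/2 = 9*π/2.
  So ∫_0^π u² dx = 9*π/2.
  (u')² squared terms: (3)²·∫sin(x)² dx = 9·π/2 = 9*π/2.
  So ∫_0^π (u')² dx = 9*π/2.
||u||_{H^1}^2 = (9*π/2) + (9*π/2) = 9*π.


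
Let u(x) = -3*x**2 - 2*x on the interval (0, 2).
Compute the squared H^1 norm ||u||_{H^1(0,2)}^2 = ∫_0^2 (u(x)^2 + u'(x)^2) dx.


||u||_{H^1}^2 = 4024/15

The H^1 norm (squared) on an interval (0, L) is
  ||u||_{H^1}^2 = ∫_0^L u(x)^2 dx + ∫_0^L u'(x)^2 dx.
Compute u'(x) = -6*x - 2.
Then u(x)^2 = 9*x**4 + 12*x**3 + 4*x**2 and u'(x)^2 = 36*x**2 + 24*x + 4.
Integrate each monomial from 0 to 2 using ∫_0^2 c·x^n dx = c·2^(n+1)/(n+1):
  ∫_0^2 u(x)^2 dx = ∫_0^2 (9*x^4 + 12*x^3 + 4*x^2) dx. Term by term:
    ∫_0^2 9*x^4 dx = 288/5;  ∫_0^2 12*x^3 dx = 48;  ∫_0^2 4*x^2 dx = 32/3.
  Sum: 288/5 + 48 + 32/3 = 1744/15.
  ∫_0^2 u'(x)^2 dx = ∫_0^2 (36*x^2 + 24*x + 4) dx. Term by term:
    ∫_0^2 36*x^2 dx = 96;  ∫_0^2 24*x dx = 48;  ∫_0^2 4 dx = 8.
  Sum: 96 + 48 + 8 = 152.
Adding: ||u||_{H^1}^2 = 1744/15 + 152 = 4024/15.


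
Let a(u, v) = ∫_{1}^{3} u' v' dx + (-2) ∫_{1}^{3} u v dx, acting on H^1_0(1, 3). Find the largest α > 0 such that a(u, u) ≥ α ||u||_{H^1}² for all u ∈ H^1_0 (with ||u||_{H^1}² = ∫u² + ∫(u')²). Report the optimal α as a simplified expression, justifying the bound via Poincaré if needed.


α = (-8 + π^2)/(4 + π^2)

Coercivity of a(·,·) on H^1_0(1, 3) means a(u, u) ≥ α ||u||_{H^1}² for every u ∈ H^1_0.
The interval has length L = 2, and Poincaré/coercivity depend only on L. Here a(u, u) = ∫(u')² + (-2)·∫u².
Here c = -2 < 0 with |c| < (π/L)² = π^2/4, so coercivity still holds. The condition a(u,u) ≥ α||u||_{H^1}² reads (1−α)∫(u')² ≥ (α−c)∫u². Any admissible α is ≤ 1 (rapidly oscillating u have ∫u²/∫(u')² → 0), and α = 1 would force 0 ≥ (1−c)∫u², impossible since c < 1; so 1−α > 0. By the sharp Poincaré inequality on H^1_0 of an interval of length L, ∫(u')² ≥ (π/L)²∫u² with equality for the first sine mode sin(π(x−x₀)/L) (x₀ the left endpoint), so the inequality holds for all u iff (1−α)(π/L)² ≥ α − c, i.e. α ≤ ((π/L)² + c)/((π/L)² + 1) = (1 + c(L/π)²)/(1 + (L/π)²). (Direct route, valid since c ≤ 0: Poincaré gives c∫u² ≥ c(L/π)²∫(u')², so a(u,u) ≥ (1 + c(L/π)²)∫(u')², while ||u||_{H^1}² ≤ (1 + (L/π)²)∫(u')²; dividing yields the same α.) With (π/L)² = π^2/4 and c = -2, the largest admissible constant is α = ((π/L)² + c)/((π/L)² + 1).
Simplifying, α = (-8 + π^2)/(4 + π^2).


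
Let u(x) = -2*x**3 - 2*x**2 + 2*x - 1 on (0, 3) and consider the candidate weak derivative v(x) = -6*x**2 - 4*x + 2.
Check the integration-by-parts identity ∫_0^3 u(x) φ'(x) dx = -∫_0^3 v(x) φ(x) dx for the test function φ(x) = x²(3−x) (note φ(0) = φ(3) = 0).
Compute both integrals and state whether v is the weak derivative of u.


LHS = 1809/10, RHS = 1809/10. Yes, v = u' weakly.

u(x) = -2*x**3 - 2*x**2 + 2*x - 1, classical derivative u'(x) = -6*x**2 - 4*x + 2.
φ(x) = x²(3−x), so φ'(x) = 3*x*(2 - x).
Note φ(0) = φ(3) = 0, so the boundary term u·φ vanishes.
LHS = ∫_0^3 u(x) φ'(x) dx = ∫_0^3 (6*x^5 - 6*x^4 - 18*x^3 + 15*x^2 - 6*x) dx. Term by term:
  ∫_0^3 6*x^5 dx = 729;  ∫_0^3 -6*x^4 dx = -1458/5;  ∫_0^3 -18*x^3 dx = -729/2;
  ∫_0^3 15*x^2 dx = 135;  ∫_0^3 -6*x dx = -27.
Sum: 729 − 1458/5 − 729/2 + 135 − 27 = 1809/10.
So LHS = 1809/10.
∫_0^3 v(x) φ(x) dx = ∫_0^3 (6*x^5 - 14*x^4 - 14*x^3 + 6*x^2) dx. Term by term:
  ∫_0^3 6*x^5 dx = 729;  ∫_0^3 -14*x^4 dx = -3402/5;  ∫_0^3 -14*x^3 dx = -567/2;
  ∫_0^3 6*x^2 dx = 54.
Sum: 729 − 3402/5 − 567/2 + 54 = -1809/10.
So RHS = -∫_0^3 v(x) φ(x) dx = 1809/10.
LHS = RHS, so the identity holds for this test φ.
Moreover u is smooth here and v(x) = u'(x) = -6*x**2 - 4*x + 2 pointwise, so the identity holds for every test function. Hence v is the weak derivative of u.


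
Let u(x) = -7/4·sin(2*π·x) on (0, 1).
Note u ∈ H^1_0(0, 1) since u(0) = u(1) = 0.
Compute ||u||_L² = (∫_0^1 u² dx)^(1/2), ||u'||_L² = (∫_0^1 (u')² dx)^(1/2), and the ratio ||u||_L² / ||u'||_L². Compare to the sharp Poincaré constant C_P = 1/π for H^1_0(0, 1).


||u||_L² / ||u'||_L² = 1/(2*π) < C_P = 1/π.

u(x) = -7/4·sin(2*π·x), so u'(x) = -7*π*cos(2*π*x)/2.
Writing u(x) = A·sin(kπx/L) with A = -7/4 and k = 2, use ∫_0^L sin²(kπx/L) dx = L/2 and ∫_0^L cos²(kπx/L) dx = L/2.
u² = 49/16·sin²(2*π·x) and (u')² = 49*π^2/4·cos²(2*π·x), and each of sin², cos² integrates to L/2 = 1/2 over (0, 1).
∫_0^1 u² dx = 49/32, so ||u||_L² = 7*sqrt(2)/8.
∫_0^1 (u')² dx = 49*π^2/8, so ||u'||_L² = 7*sqrt(2)*π/4.
Ratio ||u||_L² / ||u'||_L² = 1/(2*π).
Sharp Poincaré constant on H^1_0(0, 1) is C_P = L/π = 1/π, achieved by sin(π·x).
This is the k = 2 harmonic; the ratio L/(kπ) is strictly less than C_P = L/π, consistent with the sharp inequality ||u||_L² ≤ C_P ||u'||_L².


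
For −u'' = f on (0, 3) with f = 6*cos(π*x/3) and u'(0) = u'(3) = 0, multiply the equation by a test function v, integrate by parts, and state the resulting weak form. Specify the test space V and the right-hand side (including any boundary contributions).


V = H^1(0, 3) (no boundary constraint on v; u is determined up to an additive constant); weak form: ∫_0^3 u'v' dx = ∫_0^3 (6*cos(π*x/3)) v dx for all v ∈ V.

Multiply both sides by a test function v and integrate from 0 to 3:
  ∫_0^3 −u''(x) v(x) dx = ∫_0^3 f(x) v(x) dx.
Integrate the LHS by parts once:
  ∫_0^3 −u'' v dx = −[u'(x) v(x)]_0^3 + ∫_0^3 u'(x) v'(x) dx.
Thus ∫_0^3 u'(x) v'(x) dx = ∫_0^3 f(x) v(x) dx + [u'(x) v(x)]_0^3.
Choose V so that boundary terms are either known or forced to vanish.
u has homogeneous Neumann: u'(0) = u'(3) = 0. So [u' v]_0^3 = 0·v(3) − 0·v(0) = 0 for any v; take V = H^1(0, 3).
Weak formulation: find u (satisfying any essential BC) such that ∫_0^3 u'(x) v'(x) dx = ∫_0^3 f v dx for all v ∈ V (homogeneous Neumann, so boundary terms vanish).
Substituting f(x) = 6*cos(π*x/3), the right-hand side is ∫_0^3 (6*cos(π*x/3)) v dx.
Compatibility check (pure Neumann): taking v ≡ 1 ∈ V gives 0 = ∫_0^3 f dx + (0) − (0), i.e. ∫_0^3 f dx must equal u'(0) − u'(3) = 0. Indeed ∫_0^3 (6*cos(π*x/3)) dx = 0, so the data are compatible. The solution is then unique only up to an additive constant (fix it e.g. by requiring ∫_0^3 u dx = 0).


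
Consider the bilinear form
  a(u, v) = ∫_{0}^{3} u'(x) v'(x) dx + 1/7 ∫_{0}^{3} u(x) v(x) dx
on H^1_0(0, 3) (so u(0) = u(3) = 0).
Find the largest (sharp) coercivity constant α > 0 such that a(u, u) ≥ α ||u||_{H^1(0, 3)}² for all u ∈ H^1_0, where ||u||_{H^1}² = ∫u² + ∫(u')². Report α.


α = (9/7 + π^2)/(9 + π^2)

Coercivity of a(·,·) on H^1_0(0, 3) means a(u, u) ≥ α ||u||_{H^1}² for every u ∈ H^1_0.
The interval has length L = 3, and Poincaré/coercivity depend only on L. Here a(u, u) = ∫(u')² + (1/7)·∫u².
Here 0 < c = 1/7 < 1. The condition a(u,u) ≥ α||u||_{H^1}² reads (1−α)∫(u')² ≥ (α−c)∫u². Any admissible α is ≤ 1 (rapidly oscillating u have ∫u²/∫(u')² → 0), and α = 1 would force 0 ≥ (1−c)∫u², impossible since c < 1; so 1−α > 0. By the sharp Poincaré inequality on H^1_0 of an interval of length L, ∫(u')² ≥ (π/L)²∫u² with equality for the first sine mode sin(π(x−x₀)/L) (x₀ the left endpoint), so the inequality holds for all u iff (1−α)(π/L)² ≥ α − c, i.e. α ≤ ((π/L)² + c)/((π/L)² + 1) = (1 + c(L/π)²)/(1 + (L/π)²). With (π/L)² = π^2/9 and c = 1/7, the largest admissible constant is α = ((π/L)² + c)/((π/L)² + 1).
Simplifying, α = (9/7 + π^2)/(9 + π^2).


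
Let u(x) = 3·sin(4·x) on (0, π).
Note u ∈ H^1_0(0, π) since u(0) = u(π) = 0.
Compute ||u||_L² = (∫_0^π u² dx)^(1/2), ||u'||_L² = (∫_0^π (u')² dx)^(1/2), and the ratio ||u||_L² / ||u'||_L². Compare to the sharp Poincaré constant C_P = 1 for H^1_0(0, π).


||u||_L² / ||u'||_L² = 1/4 < C_P = 1.

u(x) = 3·sin(4·x), so u'(x) = 12*cos(4*x).
Writing u(x) = A·sin(kπx/L) with A = 3 and k = 4, use ∫_0^L sin²(kπx/L) dx = L/2 and ∫_0^L cos²(kπx/L) dx = L/2.
u² = 9·sin²(4·x) and (u')² = 144·cos²(4·x), and each of sin², cos² integrates to L/2 = π/2 over (0, π).
∫_0^π u² dx = 9*π/2, so ||u||_L² = 3*sqrt(2)*sqrt(π)/2.
∫_0^π (u')² dx = 72*π, so ||u'||_L² = 6*sqrt(2)*sqrt(π).
Ratio ||u||_L² / ||u'||_L² = 1/4.
Sharp Poincaré constant on H^1_0(0, π) is C_P = L/π = 1, achieved by sin(x).
This is the k = 4 harmonic; the ratio L/(kπ) is strictly less than C_P = L/π, consistent with the sharp inequality ||u||_L² ≤ C_P ||u'||_L².


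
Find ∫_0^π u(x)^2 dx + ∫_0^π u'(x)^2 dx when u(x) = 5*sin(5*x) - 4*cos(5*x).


||u||_{H^1(0,π)}^2 = 533*π

u'(x) = 20*sin(5*x) + 25*cos(5*x).
Expand u² and (u')² and integrate term by term on (0, π), using: for integers n ≥ 1, ∫_0^π sin²(nx) dx = ∫_0^π cos²(nx) dx = π/2; for n ≠ n', ∫_0^π sin(nx)sin(n'x) dx = ∫_0^π cos(nx)cos(n'x) dx = 0; and by product-to-sum, ∫_0^π sin(nx)cos(n'x) dx = ½∫_0^π [sin((n+n')x) + sin((n−n')x)] dx, which is 0 when n+n' is even and 2n/(n²−n'²) when n+n' is odd (it need not vanish on (0, π)).
  u² squared terms: (-4)²·∫cos(5x)² dx = 16·π/2 = 8*π;  (5)²·∫sin(5x)² dx = 25·π/2 = 25*π/2.
  u² cross terms: 2·(-4)·(5)·∫cos(5x)·sin(5x) dx = -40·(0) = 0.
  So ∫_0^π u² dx = 8*π + 25*π/2 + 0 = 41*π/2.
  (u')² squared terms: (20)²·∫sin(5x)² dx = 400·π/2 = 200*π;  (25)²·∫cos(5x)² dx = 625·π/2 = 625*π/2.
  (u')² cross terms: 2·(20)·(25)·∫sin(5x)·cos(5x) dx = 1000·(0) = 0.
  So ∫_0^π (u')² dx = 200*π + 625*π/2 + 0 = 1025*π/2.
||u||_{H^1}^2 = (41*π/2) + (1025*π/2) = 533*π.


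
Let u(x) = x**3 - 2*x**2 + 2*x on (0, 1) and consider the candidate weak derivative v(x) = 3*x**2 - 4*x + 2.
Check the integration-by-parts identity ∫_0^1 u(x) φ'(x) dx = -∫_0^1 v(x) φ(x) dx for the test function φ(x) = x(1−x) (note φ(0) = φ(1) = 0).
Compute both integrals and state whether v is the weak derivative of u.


LHS = -3/20, RHS = -3/20. Yes, v = u' weakly.

u(x) = x**3 - 2*x**2 + 2*x, classical derivative u'(x) = 3*x**2 - 4*x + 2.
φ(x) = x(1−x), so φ'(x) = 1 - 2*x.
Note φ(0) = φ(1) = 0, so the boundary term u·φ vanishes.
LHS = ∫_0^1 u(x) φ'(x) dx = ∫_0^1 (-2*x^4 + 5*x^3 - 6*x^2 + 2*x) dx. Term by term:
  ∫_0^1 -2*x^4 dx = -2/5;  ∫_0^1 5*x^3 dx = 5/4;  ∫_0^1 -6*x^2 dx = -2;
  ∫_0^1 2*x dx = 1.
Sum: -2/5 + 5/4 − 2 + 1 = -3/20.
So LHS = -3/20.
∫_0^1 v(x) φ(x) dx = ∫_0^1 (-3*x^4 + 7*x^3 - 6*x^2 + 2*x) dx. Term by term:
  ∫_0^1 -3*x^4 dx = -3/5;  ∫_0^1 7*x^3 dx = 7/4;  ∫_0^1 -6*x^2 dx = -2;
  ∫_0^1 2*x dx = 1.
Sum: -3/5 + 7/4 − 2 + 1 = 3/20.
So RHS = -∫_0^1 v(x) φ(x) dx = -3/20.
LHS = RHS, so the identity holds for this test φ.
Moreover u is smooth here and v(x) = u'(x) = 3*x**2 - 4*x + 2 pointwise, so the identity holds for every test function. Hence v is the weak derivative of u.


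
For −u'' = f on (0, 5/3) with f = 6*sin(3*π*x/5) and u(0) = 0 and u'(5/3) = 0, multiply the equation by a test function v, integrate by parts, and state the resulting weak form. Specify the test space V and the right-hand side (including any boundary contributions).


V = {v ∈ H^1(0, 5/3) : v(0) = 0} (test functions vanish at x = 0 where u is specified); weak form: ∫_0^5/3 u'v' dx = ∫_0^5/3 (6*sin(3*π*x/5)) v dx for all v ∈ V.

Multiply both sides by a test function v and integrate from 0 to 5/3:
  ∫_0^5/3 −u''(x) v(x) dx = ∫_0^5/3 f(x) v(x) dx.
Integrate the LHS by parts once:
  ∫_0^5/3 −u'' v dx = −[u'(x) v(x)]_0^5/3 + ∫_0^5/3 u'(x) v'(x) dx.
Thus ∫_0^5/3 u'(x) v'(x) dx = ∫_0^5/3 f(x) v(x) dx + [u'(x) v(x)]_0^5/3.
Choose V so that boundary terms are either known or forced to vanish.
Mixed BC: u(0) = 0 (Dirichlet) and u'(5/3) = 0 (Neumann). Define V = {v ∈ H^1(0, 5/3) : v(0) = 0}. Then [u' v]_0^5/3 = u'(5/3)·v(5/3) − u'(0)·0 = 0.
Weak formulation: find u (satisfying any essential BC) such that ∫_0^5/3 u'(x) v'(x) dx = ∫_0^5/3 f v dx for all v ∈ V (Dirichlet at 0 absorbed into V; the Neumann datum at x = 5/3 is zero, so no boundary term remains).
Substituting f(x) = 6*sin(3*π*x/5), the right-hand side is ∫_0^5/3 (6*sin(3*π*x/5)) v dx.


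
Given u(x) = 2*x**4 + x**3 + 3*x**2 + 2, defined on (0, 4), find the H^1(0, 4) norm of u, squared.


||u||_{H^1}^2 = 17772752/45

The H^1 norm (squared) on an interval (0, L) is
  ||u||_{H^1}^2 = ∫_0^L u(x)^2 dx + ∫_0^L u'(x)^2 dx.
Compute u'(x) = 8*x**3 + 3*x**2 + 6*x.
Then u(x)^2 = 4*x**8 + 4*x**7 + 13*x**6 + 6*x**5 + 17*x**4 + 4*x**3 + 12*x**2 + 4 and u'(x)^2 = 64*x**6 + 48*x**5 + 105*x**4 + 36*x**3 + 36*x**2.
Integrate each monomial from 0 to 4 using ∫_0^4 c·x^n dx = c·4^(n+1)/(n+1):
  ∫_0^4 u(x)^2 dx = ∫_0^4 (4*x^8 + 4*x^7 + 13*x^6 + 6*x^5 + 17*x^4 + 4*x^3 + 12*x^2 + 4) dx. Term by term:
    ∫_0^4 4*x^8 dx = 1048576/9;  ∫_0^4 4*x^7 dx = 32768;  ∫_0^4 13*x^6 dx = 212992/7;
    ∫_0^4 6*x^5 dx = 4096;  ∫_0^4 17*x^4 dx = 17408/5;  ∫_0^4 4*x^3 dx = 256;
    ∫_0^4 12*x^2 dx = 256;  ∫_0^4 4 dx = 16.
  Sum: 1048576/9 + 32768 + 212992/7 + 4096 + 17408/5 + 256 + 256 + 16 = 59159984/315.
  ∫_0^4 u'(x)^2 dx = ∫_0^4 (64*x^6 + 48*x^5 + 105*x^4 + 36*x^3 + 36*x^2) dx. Term by term:
    ∫_0^4 64*x^6 dx = 1048576/7;  ∫_0^4 48*x^5 dx = 32768;  ∫_0^4 105*x^4 dx = 21504;
    ∫_0^4 36*x^3 dx = 2304;  ∫_0^4 36*x^2 dx = 768.
  Sum: 1048576/7 + 32768 + 21504 + 2304 + 768 = 1449984/7.
Adding: ||u||_{H^1}^2 = 59159984/315 + 1449984/7 = 17772752/45.


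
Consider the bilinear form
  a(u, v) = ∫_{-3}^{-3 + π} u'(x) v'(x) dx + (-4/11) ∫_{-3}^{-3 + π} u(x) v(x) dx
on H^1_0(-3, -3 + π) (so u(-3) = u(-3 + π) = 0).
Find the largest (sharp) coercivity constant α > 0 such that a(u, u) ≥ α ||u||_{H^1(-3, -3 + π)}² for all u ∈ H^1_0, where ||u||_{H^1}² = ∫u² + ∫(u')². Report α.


α = 7/22

Coercivity of a(·,·) on H^1_0(-3, -3 + π) means a(u, u) ≥ α ||u||_{H^1}² for every u ∈ H^1_0.
The interval has length L = π, and Poincaré/coercivity depend only on L. Here a(u, u) = ∫(u')² + (-4/11)·∫u².
Here c = -4/11 < 0 with |c| < (π/L)² = 1, so coercivity still holds. The condition a(u,u) ≥ α||u||_{H^1}² reads (1−α)∫(u')² ≥ (α−c)∫u². Any admissible α is ≤ 1 (rapidly oscillating u have ∫u²/∫(u')² → 0), and α = 1 would force 0 ≥ (1−c)∫u², impossible since c < 1; so 1−α > 0. By the sharp Poincaré inequality on H^1_0 of an interval of length L, ∫(u')² ≥ (π/L)²∫u² with equality for the first sine mode sin(π(x−x₀)/L) (x₀ the left endpoint), so the inequality holds for all u iff (1−α)(π/L)² ≥ α − c, i.e. α ≤ ((π/L)² + c)/((π/L)² + 1) = (1 + c(L/π)²)/(1 + (L/π)²). (Direct route, valid since c ≤ 0: Poincaré gives c∫u² ≥ c(L/π)²∫(u')², so a(u,u) ≥ (1 + c(L/π)²)∫(u')², while ||u||_{H^1}² ≤ (1 + (L/π)²)∫(u')²; dividing yields the same α.) With (π/L)² = 1 and c = -4/11, the largest admissible constant is α = ((π/L)² + c)/((π/L)² + 1).
Simplifying, α = 7/22.


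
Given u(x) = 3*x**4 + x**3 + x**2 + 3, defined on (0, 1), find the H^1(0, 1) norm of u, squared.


||u||_{H^1}^2 = 28429/420

The H^1 norm (squared) on an interval (0, L) is
  ||u||_{H^1}^2 = ∫_0^L u(x)^2 dx + ∫_0^L u'(x)^2 dx.
Compute u'(x) = 12*x**3 + 3*x**2 + 2*x.
Then u(x)^2 = 9*x**8 + 6*x**7 + 7*x**6 + 2*x**5 + 19*x**4 + 6*x**3 + 6*x**2 + 9 and u'(x)^2 = 144*x**6 + 72*x**5 + 57*x**4 + 12*x**3 + 4*x**2.
Integrate each monomial from 0 to 1 using ∫_0^1 c·x^n dx = c·1^(n+1)/(n+1):
  ∫_0^1 u(x)^2 dx = ∫_0^1 (9*x^8 + 6*x^7 + 7*x^6 + 2*x^5 + 19*x^4 + 6*x^3 + 6*x^2 + 9) dx. Term by term:
    ∫_0^1 9*x^8 dx = 1;  ∫_0^1 6*x^7 dx = 3/4;  ∫_0^1 7*x^6 dx = 1;
    ∫_0^1 2*x^5 dx = 1/3;  ∫_0^1 19*x^4 dx = 19/5;  ∫_0^1 6*x^3 dx = 3/2;
    ∫_0^1 6*x^2 dx = 2;  ∫_0^1 9 dx = 9.
  Sum: 1 + 3/4 + 1 + 1/3 + 19/5 + 3/2 + 2 + 9 = 1163/60.
  ∫_0^1 u'(x)^2 dx = ∫_0^1 (144*x^6 + 72*x^5 + 57*x^4 + 12*x^3 + 4*x^2) dx. Term by term:
    ∫_0^1 144*x^6 dx = 144/7;  ∫_0^1 72*x^5 dx = 12;  ∫_0^1 57*x^4 dx = 57/5;
    ∫_0^1 12*x^3 dx = 3;  ∫_0^1 4*x^2 dx = 4/3.
  Sum: 144/7 + 12 + 57/5 + 3 + 4/3 = 5072/105.
Adding: ||u||_{H^1}^2 = 1163/60 + 5072/105 = 28429/420.


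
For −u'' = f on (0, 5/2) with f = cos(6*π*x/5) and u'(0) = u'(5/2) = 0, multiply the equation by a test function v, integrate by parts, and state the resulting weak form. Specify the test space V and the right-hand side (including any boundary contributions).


V = H^1(0, 5/2) (no boundary constraint on v; u is determined up to an additive constant); weak form: ∫_0^5/2 u'v' dx = ∫_0^5/2 (cos(6*π*x/5)) v dx for all v ∈ V.

Multiply both sides by a test function v and integrate from 0 to 5/2:
  ∫_0^5/2 −u''(x) v(x) dx = ∫_0^5/2 f(x) v(x) dx.
Integrate the LHS by parts once:
  ∫_0^5/2 −u'' v dx = −[u'(x) v(x)]_0^5/2 + ∫_0^5/2 u'(x) v'(x) dx.
Thus ∫_0^5/2 u'(x) v'(x) dx = ∫_0^5/2 f(x) v(x) dx + [u'(x) v(x)]_0^5/2.
Choose V so that boundary terms are either known or forced to vanish.
u has homogeneous Neumann: u'(0) = u'(5/2) = 0. So [u' v]_0^5/2 = 0·v(5/2) − 0·v(0) = 0 for any v; take V = H^1(0, 5/2).
Weak formulation: find u (satisfying any essential BC) such that ∫_0^5/2 u'(x) v'(x) dx = ∫_0^5/2 f v dx for all v ∈ V (homogeneous Neumann, so boundary terms vanish).
Substituting f(x) = cos(6*π*x/5), the right-hand side is ∫_0^5/2 (cos(6*π*x/5)) v dx.
Compatibility check (pure Neumann): taking v ≡ 1 ∈ V gives 0 = ∫_0^5/2 f dx + (0) − (0), i.e. ∫_0^5/2 f dx must equal u'(0) − u'(5/2) = 0. Indeed ∫_0^5/2 (cos(6*π*x/5)) dx = 0, so the data are compatible. The solution is then unique only up to an additive constant (fix it e.g. by requiring ∫_0^5/2 u dx = 0).


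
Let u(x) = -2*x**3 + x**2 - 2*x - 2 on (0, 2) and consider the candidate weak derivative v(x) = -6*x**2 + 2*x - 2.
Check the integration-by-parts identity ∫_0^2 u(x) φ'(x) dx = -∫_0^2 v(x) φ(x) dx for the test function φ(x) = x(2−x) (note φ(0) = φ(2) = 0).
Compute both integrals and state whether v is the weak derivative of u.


LHS = 48/5, RHS = 48/5. Yes, v = u' weakly.

u(x) = -2*x**3 + x**2 - 2*x - 2, classical derivative u'(x) = -6*x**2 + 2*x - 2.
φ(x) = x(2−x), so φ'(x) = 2 - 2*x.
Note φ(0) = φ(2) = 0, so the boundary term u·φ vanishes.
LHS = ∫_0^2 u(x) φ'(x) dx = ∫_0^2 (4*x^4 - 6*x^3 + 6*x^2 - 4) dx. Term by term:
  ∫_0^2 4*x^4 dx = 128/5;  ∫_0^2 -6*x^3 dx = -24;  ∫_0^2 6*x^2 dx = 16;
  ∫_0^2 -4 dx = -8.
Sum: 128/5 − 24 + 16 − 8 = 48/5.
So LHS = 48/5.
∫_0^2 v(x) φ(x) dx = ∫_0^2 (6*x^4 - 14*x^3 + 6*x^2 - 4*x) dx. Term by term:
  ∫_0^2 6*x^4 dx = 192/5;  ∫_0^2 -14*x^3 dx = -56;  ∫_0^2 6*x^2 dx = 16;
  ∫_0^2 -4*x dx = -8.
Sum: 192/5 − 56 + 16 − 8 = -48/5.
So RHS = -∫_0^2 v(x) φ(x) dx = 48/5.
LHS = RHS, so the identity holds for this test φ.
Moreover u is smooth here and v(x) = u'(x) = -6*x**2 + 2*x - 2 pointwise, so the identity holds for every test function. Hence v is the weak derivative of u.


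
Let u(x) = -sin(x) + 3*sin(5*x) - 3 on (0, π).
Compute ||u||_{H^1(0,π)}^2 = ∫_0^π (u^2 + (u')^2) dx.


||u||_{H^1(0,π)}^2 = 24/5 + 127*π

u'(x) = -cos(x) + 15*cos(5*x).
Expand u² and (u')² and integrate term by term on (0, π), using: for integers n ≥ 1, ∫_0^π sin²(nx) dx = ∫_0^π cos²(nx) dx = π/2; for n ≠ n', ∫_0^π sin(nx)sin(n'x) dx = ∫_0^π cos(nx)cos(n'x) dx = 0; and by product-to-sum, ∫_0^π sin(nx)cos(n'x) dx = ½∫_0^π [sin((n+n')x) + sin((n−n')x)] dx, which is 0 when n+n' is even and 2n/(n²−n'²) when n+n' is odd (it need not vanish on (0, π)). For the constant mode: ∫_0^π 1 dx = π, ∫_0^π cos(nx) dx = 0, ∫_0^π sin(nx) dx = (1−(−1)^n)/n.
  u² squared terms: (-3)²·∫1 dx = 9·π = 9*π;  (-1)²·∫sin(x)² dx = 1·π/2 = π/2;  (3)²·∫sin(5x)² dx = 9·π/2 = 9*π/2.
  u² cross terms: 2·(-3)·(-1)·∫1·sin(x) dx = 6·(2) = 12;  2·(-3)·(3)·∫1·sin(5x) dx = -18·(2/5) = -36/5;  2·(-1)·(3)·∫sin(x)·sin(5x) dx = -6·(0) = 0.
  So ∫_0^π u² dx = 9*π + π/2 + 9*π/2 + 12 − 36/5 + 0 = 24/5 + 14*π.
  (u')² squared terms: (-1)²·∫cos(x)² dx = 1·π/2 = π/2;  (15)²·∫cos(5x)² dx = 225·π/2 = 225*π/2.
  (u')² cross terms: 2·(-1)·(15)·∫cos(x)·cos(5x) dx = -30·(0) = 0.
  So ∫_0^π (u')² dx = π/2 + 225*π/2 + 0 = 113*π.
||u||_{H^1}^2 = (24/5 + 14*π) + (113*π) = 24/5 + 127*π.


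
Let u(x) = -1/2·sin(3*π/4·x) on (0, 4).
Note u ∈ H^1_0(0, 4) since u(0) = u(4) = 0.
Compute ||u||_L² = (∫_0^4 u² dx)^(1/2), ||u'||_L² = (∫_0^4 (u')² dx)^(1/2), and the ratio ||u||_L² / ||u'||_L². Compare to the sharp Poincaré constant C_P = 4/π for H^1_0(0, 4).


||u||_L² / ||u'||_L² = 4/(3*π) < C_P = 4/π.

u(x) = -1/2·sin(3*π/4·x), so u'(x) = -3*π*cos(3*π*x/4)/8.
Writing u(x) = A·sin(kπx/L) with A = -1/2 and k = 3, use ∫_0^L sin²(kπx/L) dx = L/2 and ∫_0^L cos²(kπx/L) dx = L/2.
u² = 1/4·sin²(3*π/4·x) and (u')² = 9*π^2/64·cos²(3*π/4·x), and each of sin², cos² integrates to L/2 = 2 over (0, 4).
∫_0^4 u² dx = 1/2, so ||u||_L² = sqrt(2)/2.
∫_0^4 (u')² dx = 9*π^2/32, so ||u'||_L² = 3*sqrt(2)*π/8.
Ratio ||u||_L² / ||u'||_L² = 4/(3*π).
Sharp Poincaré constant on H^1_0(0, 4) is C_P = L/π = 4/π, achieved by sin(π/4·x).
This is the k = 3 harmonic; the ratio L/(kπ) is strictly less than C_P = L/π, consistent with the sharp inequality ||u||_L² ≤ C_P ||u'||_L².


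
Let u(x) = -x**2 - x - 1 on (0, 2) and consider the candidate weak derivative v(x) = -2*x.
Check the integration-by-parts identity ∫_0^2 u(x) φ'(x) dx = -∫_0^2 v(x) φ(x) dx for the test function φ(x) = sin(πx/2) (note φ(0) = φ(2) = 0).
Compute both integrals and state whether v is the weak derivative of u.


LHS = 12/π, RHS = 8/π. No, v is not the weak derivative of u.

u(x) = -x**2 - x - 1, classical derivative u'(x) = -2*x - 1.
φ(x) = sin(πx/2), so φ'(x) = π*cos(π*x/2)/2.
Note φ(0) = φ(2) = 0, so the boundary term u·φ vanishes.
LHS = ∫_0^2 u(x) φ'(x) dx = ∫_0^2 (-π*x^2*cos(π*x/2)/2 - π*x*cos(π*x/2)/2 - π*cos(π*x/2)/2) dx. Term by term:
  ∫_0^2 -π*cos(π*x/2)/2 dx = 0;  ∫_0^2 -π*x*cos(π*x/2)/2 dx = 4/π;  ∫_0^2 -π*x^2*cos(π*x/2)/2 dx = 8/π.
Sum: 0 + 4/π + 8/π = 12/π.
So LHS = 12/π.
∫_0^2 v(x) φ(x) dx = ∫_0^2 (-2*x*sin(π*x/2)) dx. Term by term:
  ∫_0^2 -2*x*sin(π*x/2) dx = -8/π.
So RHS = -∫_0^2 v(x) φ(x) dx = 8/π.
LHS − RHS = 4/π ≠ 0, so the identity fails.
(For a valid weak derivative the identity must hold for EVERY test function, in particular this one. The failure shows v is NOT the weak derivative of u.)
Correct weak derivative would be u'(x) = -2*x - 1.


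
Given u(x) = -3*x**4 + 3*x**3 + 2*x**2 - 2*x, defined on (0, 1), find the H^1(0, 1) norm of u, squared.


||u||_{H^1}^2 = 403/420

The H^1 norm (squared) on an interval (0, L) is
  ||u||_{H^1}^2 = ∫_0^L u(x)^2 dx + ∫_0^L u'(x)^2 dx.
Compute u'(x) = -12*x**3 + 9*x**2 + 4*x - 2.
Then u(x)^2 = 9*x**8 - 18*x**7 - 3*x**6 + 24*x**5 - 8*x**4 - 8*x**3 + 4*x**2 and u'(x)^2 = 144*x**6 - 216*x**5 - 15*x**4 + 120*x**3 - 20*x**2 - 16*x + 4.
Integrate each monomial from 0 to 1 using ∫_0^1 c·x^n dx = c·1^(n+1)/(n+1):
  ∫_0^1 u(x)^2 dx = ∫_0^1 (9*x^8 - 18*x^7 - 3*x^6 + 24*x^5 - 8*x^4 - 8*x^3 + 4*x^2) dx. Term by term:
    ∫_0^1 9*x^8 dx = 1;  ∫_0^1 -18*x^7 dx = -9/4;  ∫_0^1 -3*x^6 dx = -3/7;
    ∫_0^1 24*x^5 dx = 4;  ∫_0^1 -8*x^4 dx = -8/5;  ∫_0^1 -8*x^3 dx = -2;
    ∫_0^1 4*x^2 dx = 4/3.
  Sum: 1 − 9/4 − 3/7 + 4 − 8/5 − 2 + 4/3 = 23/420.
  ∫_0^1 u'(x)^2 dx = ∫_0^1 (144*x^6 - 216*x^5 - 15*x^4 + 120*x^3 - 20*x^2 - 16*x + 4) dx. Term by term:
    ∫_0^1 144*x^6 dx = 144/7;  ∫_0^1 -216*x^5 dx = -36;  ∫_0^1 -15*x^4 dx = -3;
    ∫_0^1 120*x^3 dx = 30;  ∫_0^1 -20*x^2 dx = -20/3;  ∫_0^1 -16*x dx = -8;
    ∫_0^1 4 dx = 4.
  Sum: 144/7 − 36 − 3 + 30 − 20/3 − 8 + 4 = 19/21.
Adding: ||u||_{H^1}^2 = 23/420 + 19/21 = 403/420.


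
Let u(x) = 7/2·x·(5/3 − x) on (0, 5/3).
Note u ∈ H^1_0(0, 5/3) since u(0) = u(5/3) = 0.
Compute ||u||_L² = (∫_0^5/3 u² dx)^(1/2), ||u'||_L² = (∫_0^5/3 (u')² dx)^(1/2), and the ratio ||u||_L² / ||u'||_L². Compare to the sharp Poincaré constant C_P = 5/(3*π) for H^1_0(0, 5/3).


||u||_L² / ||u'||_L² = sqrt(10)/6 < C_P = 5/(3*π).

u(x) = 7/2·x·(5/3 − x), so u'(x) = 35/6 - 7*x.
u(x) = 7/2·x·(5/3 − x) vanishes at x = 0 and x = 5/3, so u ∈ H^1_0(0, 5/3). Differentiate via the product rule and integrate the resulting polynomials term by term.
  ∫_0^5/3 u² dx = ∫_0^5/3 (49*x^4/4 - 245*x^3/6 + 1225*x^2/36) dx. Term by term:
    ∫_0^5/3 49*x^4/4 dx = 30625/972;  ∫_0^5/3 -245*x^3/6 dx = -153125/1944;  ∫_0^5/3 1225*x^2/36 dx = 153125/2916.
  Sum: 30625/972 − 153125/1944 + 153125/2916 = 30625/5832.
  ∫_0^5/3 (u')² dx = ∫_0^5/3 (49*x^2 - 245*x/3 + 1225/36) dx. Term by term:
    ∫_0^5/3 49*x^2 dx = 6125/81;  ∫_0^5/3 -245*x/3 dx = -6125/54;  ∫_0^5/3 1225/36 dx = 6125/108.
  Sum: 6125/81 − 6125/54 + 6125/108 = 6125/324.
∫_0^5/3 u² dx = 30625/5832, so ||u||_L² = 175*sqrt(2)/108.
∫_0^5/3 (u')² dx = 6125/324, so ||u'||_L² = 35*sqrt(5)/18.
Ratio ||u||_L² / ||u'||_L² = sqrt(10)/6.
Sharp Poincaré constant on H^1_0(0, 5/3) is C_P = L/π = 5/(3*π), achieved by sin(3*π/5·x).
A polynomial bump cannot attain the sharp Poincaré constant (only the first sine eigenfunction does), so the ratio is strictly less than C_P, consistent with ||u||_L² ≤ C_P ||u'||_L².
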